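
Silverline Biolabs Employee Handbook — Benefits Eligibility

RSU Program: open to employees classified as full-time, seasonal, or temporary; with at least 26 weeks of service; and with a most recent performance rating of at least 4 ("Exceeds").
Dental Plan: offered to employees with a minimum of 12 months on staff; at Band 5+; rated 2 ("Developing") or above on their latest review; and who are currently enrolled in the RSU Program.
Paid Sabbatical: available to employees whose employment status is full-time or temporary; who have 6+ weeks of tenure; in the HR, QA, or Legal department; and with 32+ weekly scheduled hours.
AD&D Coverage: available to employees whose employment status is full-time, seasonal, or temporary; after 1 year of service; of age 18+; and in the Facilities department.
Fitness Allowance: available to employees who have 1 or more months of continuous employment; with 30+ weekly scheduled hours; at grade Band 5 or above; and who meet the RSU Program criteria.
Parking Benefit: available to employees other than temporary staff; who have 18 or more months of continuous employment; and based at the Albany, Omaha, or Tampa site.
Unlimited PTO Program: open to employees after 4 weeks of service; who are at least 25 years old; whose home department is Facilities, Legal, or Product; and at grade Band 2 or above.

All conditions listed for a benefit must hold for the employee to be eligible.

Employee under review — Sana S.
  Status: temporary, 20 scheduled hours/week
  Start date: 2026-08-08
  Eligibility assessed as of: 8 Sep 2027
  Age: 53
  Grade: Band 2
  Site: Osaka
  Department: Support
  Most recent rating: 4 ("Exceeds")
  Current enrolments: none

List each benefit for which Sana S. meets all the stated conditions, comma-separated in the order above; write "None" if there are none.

RSU Program

Service from 2026-08-08 to 8 Sep 2027: 396 days.
RSU Program — status temporary ✓; service 396 days ≥ 26 weeks (≈182 days) ✓; rating 4 ≥ 4 ✓ → eligible.
Dental Plan — service 396 days ≥ 12 months (≈360 days) ✓; grade Band 2 < Band 5 ✗ → not eligible.
Paid Sabbatical — status temporary ✓; service 396 days ≥ 6 weeks (≈42 days) ✓; dept Support ✗ → not eligible.
AD&D Coverage — status temporary ✓; service 396 days ≥ 1 year (≈365 days) ✓; age 53 ≥ 18 ✓; dept Support ✗ → not eligible.
Fitness Allowance — service 396 days ≥ 1 month (≈30 days) ✓; 20 hrs/wk < 30 ✗ → not eligible.
Parking Benefit — status temporary ✗ (excluded) → not eligible.
Unlimited PTO Program — service 396 days ≥ 4 weeks (≈28 days) ✓; age 53 ≥ 25 ✓; dept Support ✗ → not eligible.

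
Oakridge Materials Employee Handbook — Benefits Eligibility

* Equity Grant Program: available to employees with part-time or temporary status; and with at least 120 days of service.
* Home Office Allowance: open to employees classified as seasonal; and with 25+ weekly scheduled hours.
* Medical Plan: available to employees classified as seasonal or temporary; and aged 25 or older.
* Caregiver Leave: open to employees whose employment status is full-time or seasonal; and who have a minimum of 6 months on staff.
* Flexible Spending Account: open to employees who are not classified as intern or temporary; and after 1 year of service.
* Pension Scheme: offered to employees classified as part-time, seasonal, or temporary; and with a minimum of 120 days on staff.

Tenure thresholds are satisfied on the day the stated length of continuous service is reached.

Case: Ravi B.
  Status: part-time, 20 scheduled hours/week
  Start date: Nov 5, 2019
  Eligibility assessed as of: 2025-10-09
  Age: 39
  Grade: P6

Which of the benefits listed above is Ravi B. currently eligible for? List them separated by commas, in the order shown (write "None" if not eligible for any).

Service from Nov 5, 2019 to 2025-10-09: 2165 days.
Equity Grant Program — status part-time ✓; service 2165 days ≥ 120 days ✓ → eligible.
Home Office Allowance — status part-time ✗ (requires seasonal) → not eligible.
Medical Plan — status part-time ✗ (requires seasonal or temporary) → not eligible.
Caregiver Leave — status part-time ✗ (requires full-time or seasonal) → not eligible.
Flexible Spending Account — status part-time ✓ (not excluded); service 2165 days ≥ 1 year (≈365 days) ✓ → eligible.
Pension Scheme — status part-time ✓; service 2165 days ≥ 120 days ✓ → eligible.

Equity Grant Program, Flexible Spending Account, Pension Scheme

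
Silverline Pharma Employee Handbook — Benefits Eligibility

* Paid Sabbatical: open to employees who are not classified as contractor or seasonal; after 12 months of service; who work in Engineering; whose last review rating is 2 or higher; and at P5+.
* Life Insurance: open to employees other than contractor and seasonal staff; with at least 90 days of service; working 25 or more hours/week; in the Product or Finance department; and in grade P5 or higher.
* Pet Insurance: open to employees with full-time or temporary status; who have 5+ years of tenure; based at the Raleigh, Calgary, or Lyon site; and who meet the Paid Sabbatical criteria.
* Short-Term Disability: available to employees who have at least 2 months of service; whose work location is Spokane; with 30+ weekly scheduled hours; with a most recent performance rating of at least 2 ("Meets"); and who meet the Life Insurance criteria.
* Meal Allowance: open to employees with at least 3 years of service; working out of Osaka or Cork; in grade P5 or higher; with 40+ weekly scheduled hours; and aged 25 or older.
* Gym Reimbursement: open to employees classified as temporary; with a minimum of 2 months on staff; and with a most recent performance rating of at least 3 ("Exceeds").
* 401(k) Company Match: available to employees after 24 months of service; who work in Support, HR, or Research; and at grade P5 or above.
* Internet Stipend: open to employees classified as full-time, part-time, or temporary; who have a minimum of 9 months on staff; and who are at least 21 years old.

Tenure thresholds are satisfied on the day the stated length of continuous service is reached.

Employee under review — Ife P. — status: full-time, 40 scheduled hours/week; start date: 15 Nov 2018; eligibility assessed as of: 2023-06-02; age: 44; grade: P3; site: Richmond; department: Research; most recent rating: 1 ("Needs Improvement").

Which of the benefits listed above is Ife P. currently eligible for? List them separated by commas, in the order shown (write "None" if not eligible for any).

Internet Stipend

Service from 15 Nov 2018 to 2023-06-02: 1660 days.
Paid Sabbatical — status full-time ✓ (not excluded); service 1660 days ≥ 12 months (≈360 days) ✓; dept Research ✗ → not eligible.
Life Insurance — status full-time ✓ (not excluded); service 1660 days ≥ 90 days ✓; 40 hrs/wk ≥ 25 ✓; dept Research ✗ → not eligible.
Pet Insurance — status full-time ✓; service 1660 days < 5 years (≈1825 days) ✗ → not eligible.
Short-Term Disability — service 1660 days ≥ 2 months (≈60 days) ✓; site Richmond ✗ (not Spokane) → not eligible.
Meal Allowance — service 1660 days ≥ 3 years (≈1095 days) ✓; site Richmond ✗ (not Osaka or Cork) → not eligible.
Gym Reimbursement — status full-time ✗ (requires temporary) → not eligible.
401(k) Company Match — service 1660 days ≥ 24 months (≈720 days) ✓; dept Research ✓; grade P3 < P5 ✗ → not eligible.
Internet Stipend — status full-time ✓; service 1660 days ≥ 9 months (≈270 days) ✓; age 44 ≥ 21 ✓ → eligible.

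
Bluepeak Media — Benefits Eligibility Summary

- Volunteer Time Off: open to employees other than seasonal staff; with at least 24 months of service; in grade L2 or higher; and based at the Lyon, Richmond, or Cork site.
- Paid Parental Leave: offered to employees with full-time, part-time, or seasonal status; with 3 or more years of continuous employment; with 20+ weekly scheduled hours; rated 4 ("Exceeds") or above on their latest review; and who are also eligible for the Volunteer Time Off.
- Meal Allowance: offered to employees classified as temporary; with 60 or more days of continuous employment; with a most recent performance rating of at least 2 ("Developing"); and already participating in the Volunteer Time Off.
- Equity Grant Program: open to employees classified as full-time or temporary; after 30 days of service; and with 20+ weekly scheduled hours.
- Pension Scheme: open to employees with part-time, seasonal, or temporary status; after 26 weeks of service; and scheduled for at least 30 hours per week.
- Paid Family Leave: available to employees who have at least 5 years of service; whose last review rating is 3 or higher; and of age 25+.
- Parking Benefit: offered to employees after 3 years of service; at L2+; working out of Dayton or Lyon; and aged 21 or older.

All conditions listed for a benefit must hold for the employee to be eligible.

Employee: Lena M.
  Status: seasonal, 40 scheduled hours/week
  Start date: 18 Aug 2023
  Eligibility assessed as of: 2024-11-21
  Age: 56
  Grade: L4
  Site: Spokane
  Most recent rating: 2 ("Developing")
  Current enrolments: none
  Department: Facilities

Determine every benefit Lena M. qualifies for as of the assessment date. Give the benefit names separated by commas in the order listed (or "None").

Pension Scheme

Service from 18 Aug 2023 to 2024-11-21: 461 days.
Volunteer Time Off — status seasonal ✗ (excluded) → not eligible.
Paid Parental Leave — status seasonal ✓; service 461 days < 3 years (≈1095 days) ✗ → not eligible.
Meal Allowance — status seasonal ✗ (requires temporary) → not eligible.
Equity Grant Program — status seasonal ✗ (requires full-time or temporary) → not eligible.
Pension Scheme — status seasonal ✓; service 461 days ≥ 26 weeks (≈182 days) ✓; 40 hrs/wk ≥ 30 ✓ → eligible.
Paid Family Leave — service 461 days < 5 years (≈1825 days) ✗ → not eligible.
Parking Benefit — service 461 days < 3 years (≈1095 days) ✗ → not eligible.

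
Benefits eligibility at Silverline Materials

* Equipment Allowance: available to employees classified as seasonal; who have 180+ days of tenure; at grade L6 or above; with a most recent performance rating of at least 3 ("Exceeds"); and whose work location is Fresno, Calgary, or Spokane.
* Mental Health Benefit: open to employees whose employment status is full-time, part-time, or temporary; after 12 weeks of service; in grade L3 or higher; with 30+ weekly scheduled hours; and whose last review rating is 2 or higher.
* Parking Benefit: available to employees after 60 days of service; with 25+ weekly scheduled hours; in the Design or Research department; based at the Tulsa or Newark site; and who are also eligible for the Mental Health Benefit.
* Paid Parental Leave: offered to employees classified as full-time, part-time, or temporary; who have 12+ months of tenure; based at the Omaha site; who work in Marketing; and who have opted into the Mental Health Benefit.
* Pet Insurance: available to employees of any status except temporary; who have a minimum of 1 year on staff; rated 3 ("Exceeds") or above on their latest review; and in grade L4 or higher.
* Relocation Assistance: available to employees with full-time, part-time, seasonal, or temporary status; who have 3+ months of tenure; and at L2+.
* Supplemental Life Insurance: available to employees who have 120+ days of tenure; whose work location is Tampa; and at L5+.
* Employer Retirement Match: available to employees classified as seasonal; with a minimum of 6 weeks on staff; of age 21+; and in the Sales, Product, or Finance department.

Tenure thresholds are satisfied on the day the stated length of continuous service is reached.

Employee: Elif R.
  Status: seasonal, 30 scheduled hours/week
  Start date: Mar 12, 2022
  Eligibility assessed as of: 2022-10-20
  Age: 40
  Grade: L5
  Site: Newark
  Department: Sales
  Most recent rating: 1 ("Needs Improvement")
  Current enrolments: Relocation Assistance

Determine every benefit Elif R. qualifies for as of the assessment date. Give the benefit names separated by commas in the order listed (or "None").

Service from Mar 12, 2022 to 2022-10-20: 222 days.
Equipment Allowance — status seasonal ✓; service 222 days ≥ 180 days ✓; grade L5 < L6 ✗ → not eligible.
Mental Health Benefit — status seasonal ✗ (requires full-time, part-time, or temporary) → not eligible.
Parking Benefit — service 222 days ≥ 60 days ✓; 30 hrs/wk ≥ 25 ✓; dept Sales ✗ → not eligible.
Paid Parental Leave — status seasonal ✗ (requires full-time, part-time, or temporary) → not eligible.
Pet Insurance — status seasonal ✓ (not excluded); service 222 days < 1 year (≈365 days) ✗ → not eligible.
Relocation Assistance — status seasonal ✓; service 222 days ≥ 3 months (≈90 days) ✓; grade L5 ≥ L2 ✓ → eligible.
Supplemental Life Insurance — service 222 days ≥ 120 days ✓; site Newark ✗ (not Tampa) → not eligible.
Employer Retirement Match — status seasonal ✓; service 222 days ≥ 6 weeks (≈42 days) ✓; age 40 ≥ 21 ✓; dept Sales ✓ → eligible.

Relocation Assistance, Employer Retirement Match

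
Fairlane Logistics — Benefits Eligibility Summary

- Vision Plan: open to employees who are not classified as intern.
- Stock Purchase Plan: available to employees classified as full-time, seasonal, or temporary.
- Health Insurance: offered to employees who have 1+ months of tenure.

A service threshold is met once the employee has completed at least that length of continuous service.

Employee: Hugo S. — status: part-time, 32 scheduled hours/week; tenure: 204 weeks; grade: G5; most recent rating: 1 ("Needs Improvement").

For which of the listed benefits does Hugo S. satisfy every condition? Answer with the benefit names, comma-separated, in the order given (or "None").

Vision Plan — status part-time ✓ (not excluded) → eligible.
Stock Purchase Plan — status part-time ✗ (requires full-time, seasonal, or temporary) → not eligible.
Health Insurance — service 204 weeks ≥ 1 month (≈30 days) ✓ → eligible.

Vision Plan, Health Insurance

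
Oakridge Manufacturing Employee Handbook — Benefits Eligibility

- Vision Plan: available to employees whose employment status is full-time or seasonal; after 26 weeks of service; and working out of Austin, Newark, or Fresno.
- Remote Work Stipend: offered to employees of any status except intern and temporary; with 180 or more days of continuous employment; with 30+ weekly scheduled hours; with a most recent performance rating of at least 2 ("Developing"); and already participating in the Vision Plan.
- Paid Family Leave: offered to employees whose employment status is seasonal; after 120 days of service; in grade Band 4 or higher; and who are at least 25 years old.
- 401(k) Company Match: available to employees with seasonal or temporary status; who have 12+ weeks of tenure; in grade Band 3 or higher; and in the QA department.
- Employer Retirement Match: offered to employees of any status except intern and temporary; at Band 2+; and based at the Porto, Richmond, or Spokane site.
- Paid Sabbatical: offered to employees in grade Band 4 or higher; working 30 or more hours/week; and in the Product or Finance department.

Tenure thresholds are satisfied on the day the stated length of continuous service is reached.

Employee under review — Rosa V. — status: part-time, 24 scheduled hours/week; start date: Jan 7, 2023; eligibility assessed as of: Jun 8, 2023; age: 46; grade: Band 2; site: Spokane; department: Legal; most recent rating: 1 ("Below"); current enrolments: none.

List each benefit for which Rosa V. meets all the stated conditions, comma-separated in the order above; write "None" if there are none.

Employer Retirement Match

Service from Jan 7, 2023 to Jun 8, 2023: 152 days.
Vision Plan — status part-time ✗ (requires full-time or seasonal) → not eligible.
Remote Work Stipend — status part-time ✓ (not excluded); service 152 days < 180 days ✗ → not eligible.
Paid Family Leave — status part-time ✗ (requires seasonal) → not eligible.
401(k) Company Match — status part-time ✗ (requires seasonal or temporary) → not eligible.
Employer Retirement Match — status part-time ✓ (not excluded); grade Band 2 ≥ Band 2 ✓; site Spokane ✓ → eligible.
Paid Sabbatical — grade Band 2 < Band 4 ✗ → not eligible.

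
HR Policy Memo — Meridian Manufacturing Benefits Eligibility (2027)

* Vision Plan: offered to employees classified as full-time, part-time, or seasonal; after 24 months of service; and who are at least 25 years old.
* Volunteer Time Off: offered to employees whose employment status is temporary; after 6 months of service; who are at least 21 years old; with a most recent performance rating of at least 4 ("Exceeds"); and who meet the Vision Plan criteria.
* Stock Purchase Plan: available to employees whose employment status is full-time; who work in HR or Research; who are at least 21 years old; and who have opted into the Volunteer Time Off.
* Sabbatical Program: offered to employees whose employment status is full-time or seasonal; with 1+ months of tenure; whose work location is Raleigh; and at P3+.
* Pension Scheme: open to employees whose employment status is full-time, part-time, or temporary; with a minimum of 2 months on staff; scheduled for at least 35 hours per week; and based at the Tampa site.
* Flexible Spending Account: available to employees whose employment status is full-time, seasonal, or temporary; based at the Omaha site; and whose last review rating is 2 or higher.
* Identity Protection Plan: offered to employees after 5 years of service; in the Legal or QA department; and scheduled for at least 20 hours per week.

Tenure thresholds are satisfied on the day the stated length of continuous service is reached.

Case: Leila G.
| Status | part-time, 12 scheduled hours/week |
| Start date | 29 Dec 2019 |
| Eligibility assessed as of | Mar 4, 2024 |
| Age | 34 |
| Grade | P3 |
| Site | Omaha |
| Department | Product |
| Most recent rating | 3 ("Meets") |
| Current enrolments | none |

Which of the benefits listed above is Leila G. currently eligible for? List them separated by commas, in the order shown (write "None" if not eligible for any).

Vision Plan

Service from 29 Dec 2019 to Mar 4, 2024: 1527 days.
Vision Plan — status part-time ✓; service 1527 days ≥ 24 months (≈720 days) ✓; age 34 ≥ 25 ✓ → eligible.
Volunteer Time Off — status part-time ✗ (requires temporary) → not eligible.
Stock Purchase Plan — status part-time ✗ (requires full-time) → not eligible.
Sabbatical Program — status part-time ✗ (requires full-time or seasonal) → not eligible.
Pension Scheme — status part-time ✓; service 1527 days ≥ 2 months (≈60 days) ✓; 12 hrs/wk < 35 ✗ → not eligible.
Flexible Spending Account — status part-time ✗ (requires full-time, seasonal, or temporary) → not eligible.
Identity Protection Plan — service 1527 days < 5 years (≈1825 days) ✗ → not eligible.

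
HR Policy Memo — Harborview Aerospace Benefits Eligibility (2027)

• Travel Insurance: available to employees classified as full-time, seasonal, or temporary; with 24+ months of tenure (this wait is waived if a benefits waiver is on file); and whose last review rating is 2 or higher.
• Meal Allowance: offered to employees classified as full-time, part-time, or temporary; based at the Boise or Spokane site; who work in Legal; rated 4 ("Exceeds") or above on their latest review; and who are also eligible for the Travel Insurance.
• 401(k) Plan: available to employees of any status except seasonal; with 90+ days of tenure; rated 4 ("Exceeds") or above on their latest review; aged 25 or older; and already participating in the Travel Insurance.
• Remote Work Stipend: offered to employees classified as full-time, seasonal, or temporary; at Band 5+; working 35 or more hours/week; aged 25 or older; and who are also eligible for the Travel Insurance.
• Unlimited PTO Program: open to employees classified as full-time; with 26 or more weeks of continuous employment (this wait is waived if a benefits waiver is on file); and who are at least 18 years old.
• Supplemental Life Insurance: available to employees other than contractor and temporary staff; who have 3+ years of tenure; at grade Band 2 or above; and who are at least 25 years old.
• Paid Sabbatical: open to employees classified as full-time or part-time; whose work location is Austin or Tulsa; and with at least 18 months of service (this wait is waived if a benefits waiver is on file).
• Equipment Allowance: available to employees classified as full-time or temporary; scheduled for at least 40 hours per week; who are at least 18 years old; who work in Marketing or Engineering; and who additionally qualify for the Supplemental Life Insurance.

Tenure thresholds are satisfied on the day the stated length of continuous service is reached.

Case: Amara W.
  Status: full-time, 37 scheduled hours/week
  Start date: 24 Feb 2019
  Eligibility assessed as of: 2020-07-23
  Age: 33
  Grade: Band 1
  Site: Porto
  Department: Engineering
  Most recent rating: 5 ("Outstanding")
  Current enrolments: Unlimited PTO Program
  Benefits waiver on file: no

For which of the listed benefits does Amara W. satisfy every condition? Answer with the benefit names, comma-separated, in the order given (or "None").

Unlimited PTO Program

Service from 24 Feb 2019 to 2020-07-23: 515 days.
Travel Insurance — status full-time ✓; no waiver, service 515 days < 24 months (≈720 days) ✗ → not eligible.
Meal Allowance — status full-time ✓; site Porto ✗ (not Boise or Spokane) → not eligible.
401(k) Plan — status full-time ✓ (not excluded); service 515 days ≥ 90 days ✓; rating 5 ≥ 4 ✓; age 33 ≥ 25 ✓; not enrolled in Travel Insurance ✗ → not eligible.
Remote Work Stipend — status full-time ✓; grade Band 1 < Band 5 ✗ → not eligible.
Unlimited PTO Program — status full-time ✓; no waiver, service 515 days ≥ 26 weeks (≈182 days) ✓; age 33 ≥ 18 ✓ → eligible.
Supplemental Life Insurance — status full-time ✓ (not excluded); service 515 days < 3 years (≈1095 days) ✗ → not eligible.
Paid Sabbatical — status full-time ✓; site Porto ✗ (not Austin or Tulsa) → not eligible.
Equipment Allowance — status full-time ✓; 37 hrs/wk < 40 ✗ → not eligible.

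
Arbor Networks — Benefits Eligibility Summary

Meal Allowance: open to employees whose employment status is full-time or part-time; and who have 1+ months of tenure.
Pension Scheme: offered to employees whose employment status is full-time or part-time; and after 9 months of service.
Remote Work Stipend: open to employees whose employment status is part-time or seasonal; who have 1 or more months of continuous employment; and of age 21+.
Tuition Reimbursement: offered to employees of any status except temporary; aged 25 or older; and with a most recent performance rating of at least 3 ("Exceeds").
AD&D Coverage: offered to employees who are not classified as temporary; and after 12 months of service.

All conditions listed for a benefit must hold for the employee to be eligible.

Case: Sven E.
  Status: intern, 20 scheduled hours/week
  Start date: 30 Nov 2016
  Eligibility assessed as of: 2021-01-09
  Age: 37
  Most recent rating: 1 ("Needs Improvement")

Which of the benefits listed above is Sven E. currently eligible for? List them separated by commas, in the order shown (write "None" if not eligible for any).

Service from 30 Nov 2016 to 2021-01-09: 1501 days.
Meal Allowance — status intern ✗ (requires full-time or part-time) → not eligible.
Pension Scheme — status intern ✗ (requires full-time or part-time) → not eligible.
Remote Work Stipend — status intern ✗ (requires part-time or seasonal) → not eligible.
Tuition Reimbursement — status intern ✓ (not excluded); age 37 ≥ 25 ✓; rating 1 < 3 ✗ → not eligible.
AD&D Coverage — status intern ✓ (not excluded); service 1501 days ≥ 12 months (≈360 days) ✓ → eligible.

AD&D Coverage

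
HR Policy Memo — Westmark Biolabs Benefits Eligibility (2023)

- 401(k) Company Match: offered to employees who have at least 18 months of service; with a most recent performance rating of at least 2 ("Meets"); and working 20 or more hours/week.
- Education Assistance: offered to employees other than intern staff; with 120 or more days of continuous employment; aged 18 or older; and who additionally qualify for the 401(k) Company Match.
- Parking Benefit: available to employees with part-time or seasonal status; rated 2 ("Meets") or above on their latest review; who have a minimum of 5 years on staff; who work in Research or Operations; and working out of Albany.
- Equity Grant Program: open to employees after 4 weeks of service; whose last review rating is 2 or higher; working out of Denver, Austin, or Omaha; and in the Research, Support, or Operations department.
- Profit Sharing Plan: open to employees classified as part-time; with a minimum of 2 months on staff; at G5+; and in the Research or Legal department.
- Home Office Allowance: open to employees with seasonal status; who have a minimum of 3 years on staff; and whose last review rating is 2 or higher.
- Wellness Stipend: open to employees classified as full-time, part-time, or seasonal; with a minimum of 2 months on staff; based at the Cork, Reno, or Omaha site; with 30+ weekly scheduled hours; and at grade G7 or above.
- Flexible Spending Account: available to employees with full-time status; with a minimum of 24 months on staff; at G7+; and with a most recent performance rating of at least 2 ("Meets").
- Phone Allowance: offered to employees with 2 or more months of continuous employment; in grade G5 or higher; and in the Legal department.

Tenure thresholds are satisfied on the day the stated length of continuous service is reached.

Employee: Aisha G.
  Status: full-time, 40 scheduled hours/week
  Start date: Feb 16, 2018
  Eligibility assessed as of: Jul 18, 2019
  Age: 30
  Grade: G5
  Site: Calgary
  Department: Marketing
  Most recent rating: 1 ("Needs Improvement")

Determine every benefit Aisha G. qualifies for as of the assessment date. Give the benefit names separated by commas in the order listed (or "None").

None

Service from Feb 16, 2018 to Jul 18, 2019: 517 days.
401(k) Company Match — service 517 days < 18 months (≈540 days) ✗ → not eligible.
Education Assistance — status full-time ✓ (not excluded); service 517 days ≥ 120 days ✓; age 30 ≥ 18 ✓; not eligible for 401(k) Company Match ✗ → not eligible.
Parking Benefit — status full-time ✗ (requires part-time or seasonal) → not eligible.
Equity Grant Program — service 517 days ≥ 4 weeks (≈28 days) ✓; rating 1 < 2 ✗ → not eligible.
Profit Sharing Plan — status full-time ✗ (requires part-time) → not eligible.
Home Office Allowance — status full-time ✗ (requires seasonal) → not eligible.
Wellness Stipend — status full-time ✓; service 517 days ≥ 2 months (≈60 days) ✓; site Calgary ✗ (not Cork, Reno, or Omaha) → not eligible.
Flexible Spending Account — status full-time ✓; service 517 days < 24 months (≈720 days) ✗ → not eligible.
Phone Allowance — service 517 days ≥ 2 months (≈60 days) ✓; grade G5 ≥ G5 ✓; dept Marketing ✗ → not eligible.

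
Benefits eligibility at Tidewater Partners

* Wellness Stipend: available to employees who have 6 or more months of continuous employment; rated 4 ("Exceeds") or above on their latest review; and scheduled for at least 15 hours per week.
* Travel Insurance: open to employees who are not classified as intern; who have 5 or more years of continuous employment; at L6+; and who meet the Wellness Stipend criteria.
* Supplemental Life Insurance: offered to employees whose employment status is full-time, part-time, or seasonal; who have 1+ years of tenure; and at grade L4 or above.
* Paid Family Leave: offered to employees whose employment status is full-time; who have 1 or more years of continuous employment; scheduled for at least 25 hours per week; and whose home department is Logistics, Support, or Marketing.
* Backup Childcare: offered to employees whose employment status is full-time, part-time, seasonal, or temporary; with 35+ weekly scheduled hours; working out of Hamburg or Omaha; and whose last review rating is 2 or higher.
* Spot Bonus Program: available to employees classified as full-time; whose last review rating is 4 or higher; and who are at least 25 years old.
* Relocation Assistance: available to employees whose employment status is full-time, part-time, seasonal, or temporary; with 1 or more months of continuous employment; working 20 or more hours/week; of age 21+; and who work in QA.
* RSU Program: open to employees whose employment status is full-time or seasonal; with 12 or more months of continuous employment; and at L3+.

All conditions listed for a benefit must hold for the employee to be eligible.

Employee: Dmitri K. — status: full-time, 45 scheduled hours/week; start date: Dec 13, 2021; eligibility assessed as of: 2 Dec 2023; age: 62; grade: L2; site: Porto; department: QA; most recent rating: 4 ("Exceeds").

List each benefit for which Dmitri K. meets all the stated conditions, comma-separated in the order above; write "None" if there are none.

Wellness Stipend, Spot Bonus Program, Relocation Assistance

Service from Dec 13, 2021 to 2 Dec 2023: 719 days.
Wellness Stipend — service 719 days ≥ 6 months (≈180 days) ✓; rating 4 ≥ 4 ✓; 45 hrs/wk ≥ 15 ✓ → eligible.
Travel Insurance — status full-time ✓ (not excluded); service 719 days < 5 years (≈1825 days) ✗ → not eligible.
Supplemental Life Insurance — status full-time ✓; service 719 days ≥ 1 year (≈365 days) ✓; grade L2 < L4 ✗ → not eligible.
Paid Family Leave — status full-time ✓; service 719 days ≥ 1 year (≈365 days) ✓; 45 hrs/wk ≥ 25 ✓; dept QA ✗ → not eligible.
Backup Childcare — status full-time ✓; 45 hrs/wk ≥ 35 ✓; site Porto ✗ (not Hamburg or Omaha) → not eligible.
Spot Bonus Program — status full-time ✓; rating 4 ≥ 4 ✓; age 62 ≥ 25 ✓ → eligible.
Relocation Assistance — status full-time ✓; service 719 days ≥ 1 month (≈30 days) ✓; 45 hrs/wk ≥ 20 ✓; age 62 ≥ 21 ✓; dept QA ✓ → eligible.
RSU Program — status full-time ✓; service 719 days ≥ 12 months (≈360 days) ✓; grade L2 < L3 ✗ → not eligible.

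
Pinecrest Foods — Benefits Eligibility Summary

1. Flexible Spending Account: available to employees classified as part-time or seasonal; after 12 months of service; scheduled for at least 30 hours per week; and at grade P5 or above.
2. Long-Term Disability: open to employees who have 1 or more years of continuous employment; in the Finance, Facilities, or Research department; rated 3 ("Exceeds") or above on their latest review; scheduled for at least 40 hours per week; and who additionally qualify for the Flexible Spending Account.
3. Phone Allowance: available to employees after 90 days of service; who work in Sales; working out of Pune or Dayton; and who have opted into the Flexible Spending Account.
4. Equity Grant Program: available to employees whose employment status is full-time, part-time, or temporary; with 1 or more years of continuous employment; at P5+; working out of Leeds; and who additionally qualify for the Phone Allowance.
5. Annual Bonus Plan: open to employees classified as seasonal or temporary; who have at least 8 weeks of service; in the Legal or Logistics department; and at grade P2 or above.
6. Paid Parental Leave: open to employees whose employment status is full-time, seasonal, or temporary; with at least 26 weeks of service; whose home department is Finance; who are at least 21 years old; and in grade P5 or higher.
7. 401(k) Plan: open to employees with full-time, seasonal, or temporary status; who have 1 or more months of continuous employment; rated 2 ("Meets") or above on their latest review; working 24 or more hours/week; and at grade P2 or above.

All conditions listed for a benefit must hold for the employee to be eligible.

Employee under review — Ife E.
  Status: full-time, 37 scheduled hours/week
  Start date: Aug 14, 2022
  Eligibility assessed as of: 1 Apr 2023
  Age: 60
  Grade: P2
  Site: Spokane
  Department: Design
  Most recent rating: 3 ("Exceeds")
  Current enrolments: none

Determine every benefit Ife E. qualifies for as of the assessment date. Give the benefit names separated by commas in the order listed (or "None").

401(k) Plan

Service from Aug 14, 2022 to 1 Apr 2023: 230 days.
Flexible Spending Account — status full-time ✗ (requires part-time or seasonal) → not eligible.
Long-Term Disability — service 230 days < 1 year (≈365 days) ✗ → not eligible.
Phone Allowance — service 230 days ≥ 90 days ✓; dept Design ✗ → not eligible.
Equity Grant Program — status full-time ✓; service 230 days < 1 year (≈365 days) ✗ → not eligible.
Annual Bonus Plan — status full-time ✗ (requires seasonal or temporary) → not eligible.
Paid Parental Leave — status full-time ✓; service 230 days ≥ 26 weeks (≈182 days) ✓; dept Design ✗ → not eligible.
401(k) Plan — status full-time ✓; service 230 days ≥ 1 month (≈30 days) ✓; rating 3 ≥ 2 ✓; 37 hrs/wk ≥ 24 ✓; grade P2 ≥ P2 ✓ → eligible.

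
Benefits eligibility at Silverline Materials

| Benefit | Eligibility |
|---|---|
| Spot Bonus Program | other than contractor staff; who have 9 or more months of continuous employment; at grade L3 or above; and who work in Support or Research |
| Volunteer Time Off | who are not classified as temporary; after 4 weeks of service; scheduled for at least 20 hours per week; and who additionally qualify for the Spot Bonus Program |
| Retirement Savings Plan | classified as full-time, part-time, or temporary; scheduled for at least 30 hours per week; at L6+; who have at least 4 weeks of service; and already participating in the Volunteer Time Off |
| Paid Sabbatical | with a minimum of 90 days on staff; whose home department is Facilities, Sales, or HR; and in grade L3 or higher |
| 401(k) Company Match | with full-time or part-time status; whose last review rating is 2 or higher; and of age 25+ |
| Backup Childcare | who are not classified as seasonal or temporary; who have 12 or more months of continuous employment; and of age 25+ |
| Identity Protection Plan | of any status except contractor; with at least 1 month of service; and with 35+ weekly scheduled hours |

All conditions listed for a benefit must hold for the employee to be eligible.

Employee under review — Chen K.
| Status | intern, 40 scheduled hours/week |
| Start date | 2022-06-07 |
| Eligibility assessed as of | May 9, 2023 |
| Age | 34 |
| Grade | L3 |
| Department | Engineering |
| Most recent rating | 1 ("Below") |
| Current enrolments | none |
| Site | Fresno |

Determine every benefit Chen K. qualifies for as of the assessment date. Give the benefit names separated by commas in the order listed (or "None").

Identity Protection Plan

Service from 2022-06-07 to May 9, 2023: 336 days.
Spot Bonus Program — status intern ✓ (not excluded); service 336 days ≥ 9 months (≈270 days) ✓; grade L3 ≥ L3 ✓; dept Engineering ✗ → not eligible.
Volunteer Time Off — status intern ✓ (not excluded); service 336 days ≥ 4 weeks (≈28 days) ✓; 40 hrs/wk ≥ 20 ✓; not eligible for Spot Bonus Program ✗ → not eligible.
Retirement Savings Plan — status intern ✗ (requires full-time, part-time, or temporary) → not eligible.
Paid Sabbatical — service 336 days ≥ 90 days ✓; dept Engineering ✗ → not eligible.
401(k) Company Match — status intern ✗ (requires full-time or part-time) → not eligible.
Backup Childcare — status intern ✓ (not excluded); service 336 days < 12 months (≈360 days) ✗ → not eligible.
Identity Protection Plan — status intern ✓ (not excluded); service 336 days ≥ 1 month (≈30 days) ✓; 40 hrs/wk ≥ 35 ✓ → eligible.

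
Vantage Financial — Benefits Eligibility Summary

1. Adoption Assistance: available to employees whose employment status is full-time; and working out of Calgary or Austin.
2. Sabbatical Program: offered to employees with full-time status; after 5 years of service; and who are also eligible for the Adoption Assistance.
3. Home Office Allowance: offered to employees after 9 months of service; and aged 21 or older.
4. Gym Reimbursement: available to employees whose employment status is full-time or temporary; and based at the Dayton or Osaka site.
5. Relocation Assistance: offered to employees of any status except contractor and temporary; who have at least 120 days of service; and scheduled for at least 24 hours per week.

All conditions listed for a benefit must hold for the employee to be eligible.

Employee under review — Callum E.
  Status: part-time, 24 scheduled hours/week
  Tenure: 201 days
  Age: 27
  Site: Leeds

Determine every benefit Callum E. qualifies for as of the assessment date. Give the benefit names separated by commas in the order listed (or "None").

Relocation Assistance

Adoption Assistance — status part-time ✗ (requires full-time) → not eligible.
Sabbatical Program — status part-time ✗ (requires full-time) → not eligible.
Home Office Allowance — service 201 days < 9 months (≈270 days) ✗ → not eligible.
Gym Reimbursement — status part-time ✗ (requires full-time or temporary) → not eligible.
Relocation Assistance — status part-time ✓ (not excluded); service 201 days ≥ 120 days ✓; 24 hrs/wk ≥ 24 ✓ → eligible.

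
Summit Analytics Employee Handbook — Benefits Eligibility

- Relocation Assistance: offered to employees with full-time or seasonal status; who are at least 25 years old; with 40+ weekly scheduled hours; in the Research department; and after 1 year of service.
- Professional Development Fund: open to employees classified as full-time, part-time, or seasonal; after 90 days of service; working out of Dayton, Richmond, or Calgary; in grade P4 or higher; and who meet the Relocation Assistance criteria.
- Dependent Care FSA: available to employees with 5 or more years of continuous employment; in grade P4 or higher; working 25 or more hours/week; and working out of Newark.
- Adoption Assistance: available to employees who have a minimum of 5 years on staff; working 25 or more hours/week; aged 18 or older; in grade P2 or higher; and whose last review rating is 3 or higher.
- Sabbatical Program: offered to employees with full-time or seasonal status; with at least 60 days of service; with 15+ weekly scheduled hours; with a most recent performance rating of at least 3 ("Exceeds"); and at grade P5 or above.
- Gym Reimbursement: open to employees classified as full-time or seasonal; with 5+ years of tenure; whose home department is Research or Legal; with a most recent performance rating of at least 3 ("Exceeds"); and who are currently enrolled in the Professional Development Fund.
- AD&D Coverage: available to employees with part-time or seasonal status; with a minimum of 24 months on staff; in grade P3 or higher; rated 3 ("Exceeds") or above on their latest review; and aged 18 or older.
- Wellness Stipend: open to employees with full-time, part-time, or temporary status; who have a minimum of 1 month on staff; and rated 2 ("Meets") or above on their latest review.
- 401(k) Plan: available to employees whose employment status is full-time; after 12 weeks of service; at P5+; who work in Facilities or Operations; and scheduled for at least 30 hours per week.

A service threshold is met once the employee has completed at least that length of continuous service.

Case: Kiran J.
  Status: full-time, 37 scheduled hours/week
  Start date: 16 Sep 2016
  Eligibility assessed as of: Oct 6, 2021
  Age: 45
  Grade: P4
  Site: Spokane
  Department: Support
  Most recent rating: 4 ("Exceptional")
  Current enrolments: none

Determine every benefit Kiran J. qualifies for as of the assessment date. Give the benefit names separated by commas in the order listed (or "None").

Adoption Assistance, Wellness Stipend

Service from 16 Sep 2016 to Oct 6, 2021: 1846 days.
Relocation Assistance — status full-time ✓; age 45 ≥ 25 ✓; 37 hrs/wk < 40 ✗ → not eligible.
Professional Development Fund — status full-time ✓; service 1846 days ≥ 90 days ✓; site Spokane ✗ (not Dayton, Richmond, or Calgary) → not eligible.
Dependent Care FSA — service 1846 days ≥ 5 years (≈1825 days) ✓; grade P4 ≥ P4 ✓; 37 hrs/wk ≥ 25 ✓; site Spokane ✗ (not Newark) → not eligible.
Adoption Assistance — service 1846 days ≥ 5 years (≈1825 days) ✓; 37 hrs/wk ≥ 25 ✓; age 45 ≥ 18 ✓; grade P4 ≥ P2 ✓; rating 4 ≥ 3 ✓ → eligible.
Sabbatical Program — status full-time ✓; service 1846 days ≥ 60 days ✓; 37 hrs/wk ≥ 15 ✓; rating 4 ≥ 3 ✓; grade P4 < P5 ✗ → not eligible.
Gym Reimbursement — status full-time ✓; service 1846 days ≥ 5 years (≈1825 days) ✓; dept Support ✗ → not eligible.
AD&D Coverage — status full-time ✗ (requires part-time or seasonal) → not eligible.
Wellness Stipend — status full-time ✓; service 1846 days ≥ 1 month (≈30 days) ✓; rating 4 ≥ 2 ✓ → eligible.
401(k) Plan — status full-time ✓; service 1846 days ≥ 12 weeks (≈84 days) ✓; grade P4 < P5 ✗ → not eligible.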